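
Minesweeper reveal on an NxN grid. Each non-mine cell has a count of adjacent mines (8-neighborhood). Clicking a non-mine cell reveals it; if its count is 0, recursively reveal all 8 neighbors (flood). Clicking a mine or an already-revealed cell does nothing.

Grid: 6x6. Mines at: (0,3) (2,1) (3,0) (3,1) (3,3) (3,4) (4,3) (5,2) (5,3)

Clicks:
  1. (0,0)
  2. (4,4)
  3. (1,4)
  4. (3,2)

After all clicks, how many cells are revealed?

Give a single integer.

Click 1 (0,0) count=0: revealed 6 new [(0,0) (0,1) (0,2) (1,0) (1,1) (1,2)] -> total=6
Click 2 (4,4) count=4: revealed 1 new [(4,4)] -> total=7
Click 3 (1,4) count=1: revealed 1 new [(1,4)] -> total=8
Click 4 (3,2) count=4: revealed 1 new [(3,2)] -> total=9

Answer: 9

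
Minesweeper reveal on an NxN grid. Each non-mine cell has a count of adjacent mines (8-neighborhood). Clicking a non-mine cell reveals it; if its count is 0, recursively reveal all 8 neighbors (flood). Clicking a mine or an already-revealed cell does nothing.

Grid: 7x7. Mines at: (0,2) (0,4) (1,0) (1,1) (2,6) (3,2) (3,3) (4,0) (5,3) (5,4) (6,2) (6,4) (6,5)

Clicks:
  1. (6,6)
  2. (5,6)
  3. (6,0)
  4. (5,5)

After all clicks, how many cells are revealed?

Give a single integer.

Answer: 7

Derivation:
Click 1 (6,6) count=1: revealed 1 new [(6,6)] -> total=1
Click 2 (5,6) count=1: revealed 1 new [(5,6)] -> total=2
Click 3 (6,0) count=0: revealed 4 new [(5,0) (5,1) (6,0) (6,1)] -> total=6
Click 4 (5,5) count=3: revealed 1 new [(5,5)] -> total=7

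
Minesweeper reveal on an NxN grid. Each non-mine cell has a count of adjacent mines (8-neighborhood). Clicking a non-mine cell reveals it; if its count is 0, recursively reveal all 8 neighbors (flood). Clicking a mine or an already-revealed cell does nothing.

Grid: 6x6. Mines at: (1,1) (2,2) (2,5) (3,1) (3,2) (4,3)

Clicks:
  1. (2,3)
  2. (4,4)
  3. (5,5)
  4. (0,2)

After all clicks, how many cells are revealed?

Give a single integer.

Click 1 (2,3) count=2: revealed 1 new [(2,3)] -> total=1
Click 2 (4,4) count=1: revealed 1 new [(4,4)] -> total=2
Click 3 (5,5) count=0: revealed 5 new [(3,4) (3,5) (4,5) (5,4) (5,5)] -> total=7
Click 4 (0,2) count=1: revealed 1 new [(0,2)] -> total=8

Answer: 8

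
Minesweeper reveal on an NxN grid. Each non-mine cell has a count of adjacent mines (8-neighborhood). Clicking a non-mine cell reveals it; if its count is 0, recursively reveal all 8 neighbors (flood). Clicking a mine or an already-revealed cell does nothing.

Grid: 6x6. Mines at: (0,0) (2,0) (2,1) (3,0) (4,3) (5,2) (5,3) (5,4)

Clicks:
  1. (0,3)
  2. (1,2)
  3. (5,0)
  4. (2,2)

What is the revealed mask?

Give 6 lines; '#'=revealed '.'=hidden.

Answer: .#####
.#####
..####
..####
##..##
##....

Derivation:
Click 1 (0,3) count=0: revealed 20 new [(0,1) (0,2) (0,3) (0,4) (0,5) (1,1) (1,2) (1,3) (1,4) (1,5) (2,2) (2,3) (2,4) (2,5) (3,2) (3,3) (3,4) (3,5) (4,4) (4,5)] -> total=20
Click 2 (1,2) count=1: revealed 0 new [(none)] -> total=20
Click 3 (5,0) count=0: revealed 4 new [(4,0) (4,1) (5,0) (5,1)] -> total=24
Click 4 (2,2) count=1: revealed 0 new [(none)] -> total=24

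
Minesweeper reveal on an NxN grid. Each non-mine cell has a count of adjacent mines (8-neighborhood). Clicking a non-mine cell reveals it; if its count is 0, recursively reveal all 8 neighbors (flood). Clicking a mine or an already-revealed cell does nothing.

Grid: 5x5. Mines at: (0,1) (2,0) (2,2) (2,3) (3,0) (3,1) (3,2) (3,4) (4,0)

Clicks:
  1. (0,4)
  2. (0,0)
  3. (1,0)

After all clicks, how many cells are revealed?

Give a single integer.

Click 1 (0,4) count=0: revealed 6 new [(0,2) (0,3) (0,4) (1,2) (1,3) (1,4)] -> total=6
Click 2 (0,0) count=1: revealed 1 new [(0,0)] -> total=7
Click 3 (1,0) count=2: revealed 1 new [(1,0)] -> total=8

Answer: 8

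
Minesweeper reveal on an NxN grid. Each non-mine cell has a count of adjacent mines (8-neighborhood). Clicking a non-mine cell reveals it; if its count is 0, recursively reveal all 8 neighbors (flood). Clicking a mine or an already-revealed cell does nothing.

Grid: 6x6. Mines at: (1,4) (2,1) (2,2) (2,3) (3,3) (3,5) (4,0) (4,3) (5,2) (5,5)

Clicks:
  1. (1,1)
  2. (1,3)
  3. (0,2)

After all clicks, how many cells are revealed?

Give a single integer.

Answer: 8

Derivation:
Click 1 (1,1) count=2: revealed 1 new [(1,1)] -> total=1
Click 2 (1,3) count=3: revealed 1 new [(1,3)] -> total=2
Click 3 (0,2) count=0: revealed 6 new [(0,0) (0,1) (0,2) (0,3) (1,0) (1,2)] -> total=8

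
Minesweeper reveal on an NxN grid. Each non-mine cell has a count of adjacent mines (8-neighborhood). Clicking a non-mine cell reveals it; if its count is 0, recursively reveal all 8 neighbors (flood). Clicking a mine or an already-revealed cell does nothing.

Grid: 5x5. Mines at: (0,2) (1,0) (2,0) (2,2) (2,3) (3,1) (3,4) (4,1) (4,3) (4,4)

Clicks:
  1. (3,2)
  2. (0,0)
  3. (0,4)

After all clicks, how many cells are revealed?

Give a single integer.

Click 1 (3,2) count=5: revealed 1 new [(3,2)] -> total=1
Click 2 (0,0) count=1: revealed 1 new [(0,0)] -> total=2
Click 3 (0,4) count=0: revealed 4 new [(0,3) (0,4) (1,3) (1,4)] -> total=6

Answer: 6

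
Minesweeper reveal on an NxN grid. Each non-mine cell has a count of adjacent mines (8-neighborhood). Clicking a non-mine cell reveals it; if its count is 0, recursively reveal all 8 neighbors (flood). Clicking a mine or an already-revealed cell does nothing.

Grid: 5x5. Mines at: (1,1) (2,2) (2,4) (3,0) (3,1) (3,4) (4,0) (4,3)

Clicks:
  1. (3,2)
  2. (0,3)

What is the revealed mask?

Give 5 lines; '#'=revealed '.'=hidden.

Answer: ..###
..###
.....
..#..
.....

Derivation:
Click 1 (3,2) count=3: revealed 1 new [(3,2)] -> total=1
Click 2 (0,3) count=0: revealed 6 new [(0,2) (0,3) (0,4) (1,2) (1,3) (1,4)] -> total=7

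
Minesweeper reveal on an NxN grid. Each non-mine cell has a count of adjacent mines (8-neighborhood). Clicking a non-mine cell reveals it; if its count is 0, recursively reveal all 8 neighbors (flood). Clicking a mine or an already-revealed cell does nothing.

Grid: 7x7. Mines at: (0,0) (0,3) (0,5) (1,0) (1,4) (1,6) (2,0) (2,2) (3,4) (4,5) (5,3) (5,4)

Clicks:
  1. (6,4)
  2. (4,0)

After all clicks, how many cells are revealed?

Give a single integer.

Answer: 13

Derivation:
Click 1 (6,4) count=2: revealed 1 new [(6,4)] -> total=1
Click 2 (4,0) count=0: revealed 12 new [(3,0) (3,1) (3,2) (4,0) (4,1) (4,2) (5,0) (5,1) (5,2) (6,0) (6,1) (6,2)] -> total=13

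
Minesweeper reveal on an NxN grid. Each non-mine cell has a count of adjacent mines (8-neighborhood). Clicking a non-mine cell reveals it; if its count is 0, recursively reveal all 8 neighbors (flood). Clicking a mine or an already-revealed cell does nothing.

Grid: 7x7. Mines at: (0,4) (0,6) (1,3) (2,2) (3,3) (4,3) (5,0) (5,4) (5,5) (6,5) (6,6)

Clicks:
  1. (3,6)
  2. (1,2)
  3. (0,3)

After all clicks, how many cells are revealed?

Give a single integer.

Answer: 14

Derivation:
Click 1 (3,6) count=0: revealed 12 new [(1,4) (1,5) (1,6) (2,4) (2,5) (2,6) (3,4) (3,5) (3,6) (4,4) (4,5) (4,6)] -> total=12
Click 2 (1,2) count=2: revealed 1 new [(1,2)] -> total=13
Click 3 (0,3) count=2: revealed 1 new [(0,3)] -> total=14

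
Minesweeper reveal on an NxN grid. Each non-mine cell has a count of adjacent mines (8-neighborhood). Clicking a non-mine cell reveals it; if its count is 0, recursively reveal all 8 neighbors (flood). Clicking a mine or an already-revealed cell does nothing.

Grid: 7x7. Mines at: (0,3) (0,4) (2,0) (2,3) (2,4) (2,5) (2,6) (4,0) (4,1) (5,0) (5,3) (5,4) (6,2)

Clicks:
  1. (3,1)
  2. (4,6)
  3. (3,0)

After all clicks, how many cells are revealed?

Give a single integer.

Click 1 (3,1) count=3: revealed 1 new [(3,1)] -> total=1
Click 2 (4,6) count=0: revealed 8 new [(3,5) (3,6) (4,5) (4,6) (5,5) (5,6) (6,5) (6,6)] -> total=9
Click 3 (3,0) count=3: revealed 1 new [(3,0)] -> total=10

Answer: 10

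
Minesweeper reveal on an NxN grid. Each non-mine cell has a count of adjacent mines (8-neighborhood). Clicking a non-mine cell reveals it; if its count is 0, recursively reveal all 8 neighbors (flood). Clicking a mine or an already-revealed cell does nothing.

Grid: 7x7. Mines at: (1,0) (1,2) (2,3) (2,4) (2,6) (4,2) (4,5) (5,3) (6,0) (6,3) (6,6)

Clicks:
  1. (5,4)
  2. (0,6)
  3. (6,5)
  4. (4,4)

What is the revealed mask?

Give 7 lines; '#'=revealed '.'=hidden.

Click 1 (5,4) count=3: revealed 1 new [(5,4)] -> total=1
Click 2 (0,6) count=0: revealed 8 new [(0,3) (0,4) (0,5) (0,6) (1,3) (1,4) (1,5) (1,6)] -> total=9
Click 3 (6,5) count=1: revealed 1 new [(6,5)] -> total=10
Click 4 (4,4) count=2: revealed 1 new [(4,4)] -> total=11

Answer: ...####
...####
.......
.......
....#..
....#..
.....#.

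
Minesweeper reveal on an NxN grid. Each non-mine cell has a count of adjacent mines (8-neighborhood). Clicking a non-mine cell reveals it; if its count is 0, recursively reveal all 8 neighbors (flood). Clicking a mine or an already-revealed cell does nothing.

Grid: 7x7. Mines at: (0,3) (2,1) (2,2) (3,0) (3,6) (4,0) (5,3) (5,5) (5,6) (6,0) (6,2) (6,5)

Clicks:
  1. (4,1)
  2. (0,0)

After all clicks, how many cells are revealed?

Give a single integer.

Answer: 7

Derivation:
Click 1 (4,1) count=2: revealed 1 new [(4,1)] -> total=1
Click 2 (0,0) count=0: revealed 6 new [(0,0) (0,1) (0,2) (1,0) (1,1) (1,2)] -> total=7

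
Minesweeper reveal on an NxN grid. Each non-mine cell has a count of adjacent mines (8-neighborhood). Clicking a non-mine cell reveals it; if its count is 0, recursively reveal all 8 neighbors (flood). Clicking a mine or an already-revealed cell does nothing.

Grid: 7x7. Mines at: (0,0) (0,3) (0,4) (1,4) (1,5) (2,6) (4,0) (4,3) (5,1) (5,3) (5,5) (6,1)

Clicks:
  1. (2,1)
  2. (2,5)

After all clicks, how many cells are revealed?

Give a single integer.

Click 1 (2,1) count=0: revealed 12 new [(1,0) (1,1) (1,2) (1,3) (2,0) (2,1) (2,2) (2,3) (3,0) (3,1) (3,2) (3,3)] -> total=12
Click 2 (2,5) count=3: revealed 1 new [(2,5)] -> total=13

Answer: 13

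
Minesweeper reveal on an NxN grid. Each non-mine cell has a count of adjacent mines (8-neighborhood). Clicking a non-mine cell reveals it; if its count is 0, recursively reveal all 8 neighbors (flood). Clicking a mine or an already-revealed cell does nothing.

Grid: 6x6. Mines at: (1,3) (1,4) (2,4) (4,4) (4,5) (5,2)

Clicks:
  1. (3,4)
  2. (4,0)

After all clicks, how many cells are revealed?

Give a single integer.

Click 1 (3,4) count=3: revealed 1 new [(3,4)] -> total=1
Click 2 (4,0) count=0: revealed 20 new [(0,0) (0,1) (0,2) (1,0) (1,1) (1,2) (2,0) (2,1) (2,2) (2,3) (3,0) (3,1) (3,2) (3,3) (4,0) (4,1) (4,2) (4,3) (5,0) (5,1)] -> total=21

Answer: 21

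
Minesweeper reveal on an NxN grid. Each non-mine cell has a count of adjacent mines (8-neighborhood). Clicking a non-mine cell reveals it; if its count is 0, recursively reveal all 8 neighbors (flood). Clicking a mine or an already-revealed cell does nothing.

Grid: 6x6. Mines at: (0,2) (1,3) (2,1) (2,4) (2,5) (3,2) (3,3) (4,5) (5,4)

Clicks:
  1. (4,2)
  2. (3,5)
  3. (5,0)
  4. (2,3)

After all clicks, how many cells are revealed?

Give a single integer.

Click 1 (4,2) count=2: revealed 1 new [(4,2)] -> total=1
Click 2 (3,5) count=3: revealed 1 new [(3,5)] -> total=2
Click 3 (5,0) count=0: revealed 9 new [(3,0) (3,1) (4,0) (4,1) (4,3) (5,0) (5,1) (5,2) (5,3)] -> total=11
Click 4 (2,3) count=4: revealed 1 new [(2,3)] -> total=12

Answer: 12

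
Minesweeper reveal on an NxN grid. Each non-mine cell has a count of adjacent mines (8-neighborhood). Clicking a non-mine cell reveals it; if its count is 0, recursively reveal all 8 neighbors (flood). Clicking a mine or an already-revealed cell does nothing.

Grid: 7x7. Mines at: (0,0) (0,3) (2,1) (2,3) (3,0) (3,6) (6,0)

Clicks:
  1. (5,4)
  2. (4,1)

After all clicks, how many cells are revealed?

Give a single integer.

Click 1 (5,4) count=0: revealed 23 new [(3,1) (3,2) (3,3) (3,4) (3,5) (4,1) (4,2) (4,3) (4,4) (4,5) (4,6) (5,1) (5,2) (5,3) (5,4) (5,5) (5,6) (6,1) (6,2) (6,3) (6,4) (6,5) (6,6)] -> total=23
Click 2 (4,1) count=1: revealed 0 new [(none)] -> total=23

Answer: 23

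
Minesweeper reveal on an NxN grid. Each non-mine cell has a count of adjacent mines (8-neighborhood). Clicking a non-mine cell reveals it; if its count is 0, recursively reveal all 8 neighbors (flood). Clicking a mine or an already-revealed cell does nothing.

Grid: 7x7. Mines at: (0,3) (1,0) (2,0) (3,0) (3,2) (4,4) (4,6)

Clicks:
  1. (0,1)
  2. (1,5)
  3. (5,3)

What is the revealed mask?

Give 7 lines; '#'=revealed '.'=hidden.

Click 1 (0,1) count=1: revealed 1 new [(0,1)] -> total=1
Click 2 (1,5) count=0: revealed 15 new [(0,4) (0,5) (0,6) (1,3) (1,4) (1,5) (1,6) (2,3) (2,4) (2,5) (2,6) (3,3) (3,4) (3,5) (3,6)] -> total=16
Click 3 (5,3) count=1: revealed 1 new [(5,3)] -> total=17

Answer: .#..###
...####
...####
...####
.......
...#...
.......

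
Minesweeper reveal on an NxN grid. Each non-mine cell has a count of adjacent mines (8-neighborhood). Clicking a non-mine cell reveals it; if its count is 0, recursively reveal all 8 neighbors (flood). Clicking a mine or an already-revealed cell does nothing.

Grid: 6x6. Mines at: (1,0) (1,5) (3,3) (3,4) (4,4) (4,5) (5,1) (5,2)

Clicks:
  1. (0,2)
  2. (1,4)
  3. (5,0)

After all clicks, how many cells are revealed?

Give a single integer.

Click 1 (0,2) count=0: revealed 12 new [(0,1) (0,2) (0,3) (0,4) (1,1) (1,2) (1,3) (1,4) (2,1) (2,2) (2,3) (2,4)] -> total=12
Click 2 (1,4) count=1: revealed 0 new [(none)] -> total=12
Click 3 (5,0) count=1: revealed 1 new [(5,0)] -> total=13

Answer: 13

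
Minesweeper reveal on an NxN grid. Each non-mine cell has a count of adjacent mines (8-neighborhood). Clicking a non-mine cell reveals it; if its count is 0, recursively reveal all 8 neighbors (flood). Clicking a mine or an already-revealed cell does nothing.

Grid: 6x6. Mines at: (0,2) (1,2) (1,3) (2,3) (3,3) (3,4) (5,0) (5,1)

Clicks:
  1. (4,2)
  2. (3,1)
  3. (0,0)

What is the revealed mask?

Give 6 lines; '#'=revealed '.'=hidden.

Answer: ##....
##....
###...
###...
###...
......

Derivation:
Click 1 (4,2) count=2: revealed 1 new [(4,2)] -> total=1
Click 2 (3,1) count=0: revealed 12 new [(0,0) (0,1) (1,0) (1,1) (2,0) (2,1) (2,2) (3,0) (3,1) (3,2) (4,0) (4,1)] -> total=13
Click 3 (0,0) count=0: revealed 0 new [(none)] -> total=13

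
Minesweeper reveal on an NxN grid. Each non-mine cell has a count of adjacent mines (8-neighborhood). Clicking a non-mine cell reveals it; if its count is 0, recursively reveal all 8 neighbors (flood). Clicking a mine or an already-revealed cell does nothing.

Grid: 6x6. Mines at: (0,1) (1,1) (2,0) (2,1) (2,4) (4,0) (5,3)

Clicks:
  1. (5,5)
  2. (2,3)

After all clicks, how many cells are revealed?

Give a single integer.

Answer: 7

Derivation:
Click 1 (5,5) count=0: revealed 6 new [(3,4) (3,5) (4,4) (4,5) (5,4) (5,5)] -> total=6
Click 2 (2,3) count=1: revealed 1 new [(2,3)] -> total=7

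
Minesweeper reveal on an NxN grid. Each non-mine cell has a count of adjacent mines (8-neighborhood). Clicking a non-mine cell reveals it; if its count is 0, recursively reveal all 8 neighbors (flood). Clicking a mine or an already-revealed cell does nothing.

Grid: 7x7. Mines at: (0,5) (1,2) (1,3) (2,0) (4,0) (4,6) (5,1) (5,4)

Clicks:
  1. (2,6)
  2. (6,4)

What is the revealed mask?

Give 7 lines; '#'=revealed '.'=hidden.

Click 1 (2,6) count=0: revealed 20 new [(1,4) (1,5) (1,6) (2,1) (2,2) (2,3) (2,4) (2,5) (2,6) (3,1) (3,2) (3,3) (3,4) (3,5) (3,6) (4,1) (4,2) (4,3) (4,4) (4,5)] -> total=20
Click 2 (6,4) count=1: revealed 1 new [(6,4)] -> total=21

Answer: .......
....###
.######
.######
.#####.
.......
....#..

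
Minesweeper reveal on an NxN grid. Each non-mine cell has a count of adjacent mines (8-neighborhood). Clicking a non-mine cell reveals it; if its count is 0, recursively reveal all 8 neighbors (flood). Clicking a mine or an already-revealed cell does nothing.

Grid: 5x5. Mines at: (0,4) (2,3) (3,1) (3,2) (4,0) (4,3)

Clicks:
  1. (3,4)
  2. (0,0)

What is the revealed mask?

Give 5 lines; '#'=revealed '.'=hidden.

Click 1 (3,4) count=2: revealed 1 new [(3,4)] -> total=1
Click 2 (0,0) count=0: revealed 11 new [(0,0) (0,1) (0,2) (0,3) (1,0) (1,1) (1,2) (1,3) (2,0) (2,1) (2,2)] -> total=12

Answer: ####.
####.
###..
....#
.....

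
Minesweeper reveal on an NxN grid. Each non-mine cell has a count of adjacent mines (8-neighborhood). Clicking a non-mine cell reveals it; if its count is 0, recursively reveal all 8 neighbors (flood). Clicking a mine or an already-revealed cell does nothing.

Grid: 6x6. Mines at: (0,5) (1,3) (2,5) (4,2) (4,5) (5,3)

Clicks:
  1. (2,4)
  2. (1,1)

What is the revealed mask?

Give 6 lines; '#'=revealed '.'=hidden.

Answer: ###...
###...
###.#.
###...
##....
##....

Derivation:
Click 1 (2,4) count=2: revealed 1 new [(2,4)] -> total=1
Click 2 (1,1) count=0: revealed 16 new [(0,0) (0,1) (0,2) (1,0) (1,1) (1,2) (2,0) (2,1) (2,2) (3,0) (3,1) (3,2) (4,0) (4,1) (5,0) (5,1)] -> total=17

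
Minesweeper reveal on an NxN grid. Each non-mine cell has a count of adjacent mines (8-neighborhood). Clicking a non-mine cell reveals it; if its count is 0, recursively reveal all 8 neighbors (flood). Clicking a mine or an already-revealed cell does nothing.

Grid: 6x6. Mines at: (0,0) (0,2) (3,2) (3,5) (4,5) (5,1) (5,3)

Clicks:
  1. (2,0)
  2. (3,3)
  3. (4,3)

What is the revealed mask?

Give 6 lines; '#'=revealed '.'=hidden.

Click 1 (2,0) count=0: revealed 8 new [(1,0) (1,1) (2,0) (2,1) (3,0) (3,1) (4,0) (4,1)] -> total=8
Click 2 (3,3) count=1: revealed 1 new [(3,3)] -> total=9
Click 3 (4,3) count=2: revealed 1 new [(4,3)] -> total=10

Answer: ......
##....
##....
##.#..
##.#..
......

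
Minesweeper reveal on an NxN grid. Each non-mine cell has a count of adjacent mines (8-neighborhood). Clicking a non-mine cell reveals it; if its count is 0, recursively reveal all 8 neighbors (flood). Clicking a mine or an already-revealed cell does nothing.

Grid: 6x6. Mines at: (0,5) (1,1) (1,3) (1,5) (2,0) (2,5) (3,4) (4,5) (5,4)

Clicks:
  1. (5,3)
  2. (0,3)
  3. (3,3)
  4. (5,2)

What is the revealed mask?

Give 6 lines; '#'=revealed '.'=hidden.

Answer: ...#..
......
.###..
####..
####..
####..

Derivation:
Click 1 (5,3) count=1: revealed 1 new [(5,3)] -> total=1
Click 2 (0,3) count=1: revealed 1 new [(0,3)] -> total=2
Click 3 (3,3) count=1: revealed 1 new [(3,3)] -> total=3
Click 4 (5,2) count=0: revealed 13 new [(2,1) (2,2) (2,3) (3,0) (3,1) (3,2) (4,0) (4,1) (4,2) (4,3) (5,0) (5,1) (5,2)] -> total=16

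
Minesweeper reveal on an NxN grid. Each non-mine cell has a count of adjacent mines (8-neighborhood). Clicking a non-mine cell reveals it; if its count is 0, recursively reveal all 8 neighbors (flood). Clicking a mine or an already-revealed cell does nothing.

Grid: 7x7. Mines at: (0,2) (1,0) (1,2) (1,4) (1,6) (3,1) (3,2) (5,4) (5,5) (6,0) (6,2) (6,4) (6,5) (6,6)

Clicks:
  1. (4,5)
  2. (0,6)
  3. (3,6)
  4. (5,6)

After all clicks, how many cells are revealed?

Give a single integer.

Answer: 14

Derivation:
Click 1 (4,5) count=2: revealed 1 new [(4,5)] -> total=1
Click 2 (0,6) count=1: revealed 1 new [(0,6)] -> total=2
Click 3 (3,6) count=0: revealed 11 new [(2,3) (2,4) (2,5) (2,6) (3,3) (3,4) (3,5) (3,6) (4,3) (4,4) (4,6)] -> total=13
Click 4 (5,6) count=3: revealed 1 new [(5,6)] -> total=14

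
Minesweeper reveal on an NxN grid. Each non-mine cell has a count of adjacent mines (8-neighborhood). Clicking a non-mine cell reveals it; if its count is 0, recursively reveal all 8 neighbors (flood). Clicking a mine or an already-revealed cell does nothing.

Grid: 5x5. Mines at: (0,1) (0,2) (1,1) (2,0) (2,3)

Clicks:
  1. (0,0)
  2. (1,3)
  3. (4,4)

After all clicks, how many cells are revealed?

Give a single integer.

Click 1 (0,0) count=2: revealed 1 new [(0,0)] -> total=1
Click 2 (1,3) count=2: revealed 1 new [(1,3)] -> total=2
Click 3 (4,4) count=0: revealed 10 new [(3,0) (3,1) (3,2) (3,3) (3,4) (4,0) (4,1) (4,2) (4,3) (4,4)] -> total=12

Answer: 12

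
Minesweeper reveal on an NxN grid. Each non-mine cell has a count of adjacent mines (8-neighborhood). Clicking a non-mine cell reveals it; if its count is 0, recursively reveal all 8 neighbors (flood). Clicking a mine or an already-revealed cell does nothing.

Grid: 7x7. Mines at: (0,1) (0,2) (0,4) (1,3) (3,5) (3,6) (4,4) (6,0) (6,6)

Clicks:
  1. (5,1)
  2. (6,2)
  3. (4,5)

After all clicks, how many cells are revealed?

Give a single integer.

Click 1 (5,1) count=1: revealed 1 new [(5,1)] -> total=1
Click 2 (6,2) count=0: revealed 25 new [(1,0) (1,1) (1,2) (2,0) (2,1) (2,2) (2,3) (3,0) (3,1) (3,2) (3,3) (4,0) (4,1) (4,2) (4,3) (5,0) (5,2) (5,3) (5,4) (5,5) (6,1) (6,2) (6,3) (6,4) (6,5)] -> total=26
Click 3 (4,5) count=3: revealed 1 new [(4,5)] -> total=27

Answer: 27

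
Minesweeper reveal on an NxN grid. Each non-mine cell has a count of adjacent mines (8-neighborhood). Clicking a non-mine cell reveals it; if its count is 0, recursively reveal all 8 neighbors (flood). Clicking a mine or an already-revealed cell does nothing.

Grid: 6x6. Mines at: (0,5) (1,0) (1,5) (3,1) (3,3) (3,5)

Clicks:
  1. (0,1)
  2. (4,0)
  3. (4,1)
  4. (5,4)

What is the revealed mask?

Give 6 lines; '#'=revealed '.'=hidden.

Answer: .#....
......
......
......
######
######

Derivation:
Click 1 (0,1) count=1: revealed 1 new [(0,1)] -> total=1
Click 2 (4,0) count=1: revealed 1 new [(4,0)] -> total=2
Click 3 (4,1) count=1: revealed 1 new [(4,1)] -> total=3
Click 4 (5,4) count=0: revealed 10 new [(4,2) (4,3) (4,4) (4,5) (5,0) (5,1) (5,2) (5,3) (5,4) (5,5)] -> total=13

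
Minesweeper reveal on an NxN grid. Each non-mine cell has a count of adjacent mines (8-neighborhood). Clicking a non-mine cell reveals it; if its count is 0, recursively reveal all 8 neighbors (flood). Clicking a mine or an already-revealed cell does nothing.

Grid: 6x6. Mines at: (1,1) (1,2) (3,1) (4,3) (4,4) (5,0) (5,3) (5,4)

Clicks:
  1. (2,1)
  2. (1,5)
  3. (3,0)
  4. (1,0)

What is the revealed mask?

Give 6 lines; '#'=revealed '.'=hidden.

Click 1 (2,1) count=3: revealed 1 new [(2,1)] -> total=1
Click 2 (1,5) count=0: revealed 12 new [(0,3) (0,4) (0,5) (1,3) (1,4) (1,5) (2,3) (2,4) (2,5) (3,3) (3,4) (3,5)] -> total=13
Click 3 (3,0) count=1: revealed 1 new [(3,0)] -> total=14
Click 4 (1,0) count=1: revealed 1 new [(1,0)] -> total=15

Answer: ...###
#..###
.#.###
#..###
......
......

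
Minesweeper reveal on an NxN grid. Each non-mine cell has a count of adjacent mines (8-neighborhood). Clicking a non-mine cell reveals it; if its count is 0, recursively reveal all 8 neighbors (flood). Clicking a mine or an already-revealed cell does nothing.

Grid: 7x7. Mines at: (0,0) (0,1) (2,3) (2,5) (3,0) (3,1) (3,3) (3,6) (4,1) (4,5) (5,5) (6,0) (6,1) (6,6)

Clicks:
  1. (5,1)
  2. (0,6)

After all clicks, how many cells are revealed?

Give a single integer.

Click 1 (5,1) count=3: revealed 1 new [(5,1)] -> total=1
Click 2 (0,6) count=0: revealed 10 new [(0,2) (0,3) (0,4) (0,5) (0,6) (1,2) (1,3) (1,4) (1,5) (1,6)] -> total=11

Answer: 11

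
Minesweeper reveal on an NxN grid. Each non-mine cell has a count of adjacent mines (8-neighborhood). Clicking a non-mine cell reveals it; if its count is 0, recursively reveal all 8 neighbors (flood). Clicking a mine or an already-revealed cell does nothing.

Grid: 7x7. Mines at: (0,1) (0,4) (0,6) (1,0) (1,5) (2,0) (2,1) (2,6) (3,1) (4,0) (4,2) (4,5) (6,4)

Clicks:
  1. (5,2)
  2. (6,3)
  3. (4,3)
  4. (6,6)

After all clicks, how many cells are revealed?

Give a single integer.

Answer: 7

Derivation:
Click 1 (5,2) count=1: revealed 1 new [(5,2)] -> total=1
Click 2 (6,3) count=1: revealed 1 new [(6,3)] -> total=2
Click 3 (4,3) count=1: revealed 1 new [(4,3)] -> total=3
Click 4 (6,6) count=0: revealed 4 new [(5,5) (5,6) (6,5) (6,6)] -> total=7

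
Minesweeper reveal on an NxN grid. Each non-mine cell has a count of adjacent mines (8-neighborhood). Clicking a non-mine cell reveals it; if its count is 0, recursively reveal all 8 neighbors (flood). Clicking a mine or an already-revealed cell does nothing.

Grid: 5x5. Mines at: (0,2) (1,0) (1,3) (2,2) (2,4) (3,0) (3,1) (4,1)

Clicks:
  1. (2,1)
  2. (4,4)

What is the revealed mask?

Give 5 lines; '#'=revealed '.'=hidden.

Answer: .....
.....
.#...
..###
..###

Derivation:
Click 1 (2,1) count=4: revealed 1 new [(2,1)] -> total=1
Click 2 (4,4) count=0: revealed 6 new [(3,2) (3,3) (3,4) (4,2) (4,3) (4,4)] -> total=7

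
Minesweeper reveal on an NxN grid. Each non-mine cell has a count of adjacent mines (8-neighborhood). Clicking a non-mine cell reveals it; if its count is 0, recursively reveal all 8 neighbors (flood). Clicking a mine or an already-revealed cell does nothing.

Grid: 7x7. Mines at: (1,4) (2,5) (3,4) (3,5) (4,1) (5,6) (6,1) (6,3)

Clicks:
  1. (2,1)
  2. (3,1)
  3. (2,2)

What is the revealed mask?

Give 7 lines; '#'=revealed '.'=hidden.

Answer: ####...
####...
####...
####...
.......
.......
.......

Derivation:
Click 1 (2,1) count=0: revealed 16 new [(0,0) (0,1) (0,2) (0,3) (1,0) (1,1) (1,2) (1,3) (2,0) (2,1) (2,2) (2,3) (3,0) (3,1) (3,2) (3,3)] -> total=16
Click 2 (3,1) count=1: revealed 0 new [(none)] -> total=16
Click 3 (2,2) count=0: revealed 0 new [(none)] -> total=16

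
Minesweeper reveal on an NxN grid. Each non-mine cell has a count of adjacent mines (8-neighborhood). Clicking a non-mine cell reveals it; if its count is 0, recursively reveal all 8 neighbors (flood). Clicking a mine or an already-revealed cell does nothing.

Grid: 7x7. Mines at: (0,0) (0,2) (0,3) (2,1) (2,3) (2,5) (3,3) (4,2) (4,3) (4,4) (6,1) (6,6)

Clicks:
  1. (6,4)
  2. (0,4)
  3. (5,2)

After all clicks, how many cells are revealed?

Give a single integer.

Answer: 9

Derivation:
Click 1 (6,4) count=0: revealed 8 new [(5,2) (5,3) (5,4) (5,5) (6,2) (6,3) (6,4) (6,5)] -> total=8
Click 2 (0,4) count=1: revealed 1 new [(0,4)] -> total=9
Click 3 (5,2) count=3: revealed 0 new [(none)] -> total=9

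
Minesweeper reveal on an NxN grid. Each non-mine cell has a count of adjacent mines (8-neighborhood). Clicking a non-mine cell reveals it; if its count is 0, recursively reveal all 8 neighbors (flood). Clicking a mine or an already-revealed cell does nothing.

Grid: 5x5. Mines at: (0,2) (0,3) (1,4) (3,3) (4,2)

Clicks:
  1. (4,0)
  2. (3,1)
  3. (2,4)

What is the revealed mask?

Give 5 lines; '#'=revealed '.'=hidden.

Answer: ##...
###..
###.#
###..
##...

Derivation:
Click 1 (4,0) count=0: revealed 13 new [(0,0) (0,1) (1,0) (1,1) (1,2) (2,0) (2,1) (2,2) (3,0) (3,1) (3,2) (4,0) (4,1)] -> total=13
Click 2 (3,1) count=1: revealed 0 new [(none)] -> total=13
Click 3 (2,4) count=2: revealed 1 new [(2,4)] -> total=14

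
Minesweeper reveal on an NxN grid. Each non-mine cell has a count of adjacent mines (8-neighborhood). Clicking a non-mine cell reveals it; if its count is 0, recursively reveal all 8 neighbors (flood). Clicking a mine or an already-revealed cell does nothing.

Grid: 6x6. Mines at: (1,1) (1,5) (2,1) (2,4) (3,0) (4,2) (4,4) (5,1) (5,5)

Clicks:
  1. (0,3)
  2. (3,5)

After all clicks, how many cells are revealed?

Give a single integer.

Answer: 7

Derivation:
Click 1 (0,3) count=0: revealed 6 new [(0,2) (0,3) (0,4) (1,2) (1,3) (1,4)] -> total=6
Click 2 (3,5) count=2: revealed 1 new [(3,5)] -> total=7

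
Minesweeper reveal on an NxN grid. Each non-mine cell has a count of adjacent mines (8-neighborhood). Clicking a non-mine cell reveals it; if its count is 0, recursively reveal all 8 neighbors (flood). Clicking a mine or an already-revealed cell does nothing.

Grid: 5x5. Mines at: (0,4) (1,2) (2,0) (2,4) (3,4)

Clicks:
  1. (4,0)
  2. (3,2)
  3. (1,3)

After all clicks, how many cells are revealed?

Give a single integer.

Answer: 12

Derivation:
Click 1 (4,0) count=0: revealed 11 new [(2,1) (2,2) (2,3) (3,0) (3,1) (3,2) (3,3) (4,0) (4,1) (4,2) (4,3)] -> total=11
Click 2 (3,2) count=0: revealed 0 new [(none)] -> total=11
Click 3 (1,3) count=3: revealed 1 new [(1,3)] -> total=12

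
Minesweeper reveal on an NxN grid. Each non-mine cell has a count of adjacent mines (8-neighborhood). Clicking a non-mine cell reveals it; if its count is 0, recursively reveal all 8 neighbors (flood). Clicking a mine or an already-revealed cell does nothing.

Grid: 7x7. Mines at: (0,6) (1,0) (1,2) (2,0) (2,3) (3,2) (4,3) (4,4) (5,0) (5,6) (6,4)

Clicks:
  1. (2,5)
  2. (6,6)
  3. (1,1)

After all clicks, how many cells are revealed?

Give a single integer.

Click 1 (2,5) count=0: revealed 11 new [(1,4) (1,5) (1,6) (2,4) (2,5) (2,6) (3,4) (3,5) (3,6) (4,5) (4,6)] -> total=11
Click 2 (6,6) count=1: revealed 1 new [(6,6)] -> total=12
Click 3 (1,1) count=3: revealed 1 new [(1,1)] -> total=13

Answer: 13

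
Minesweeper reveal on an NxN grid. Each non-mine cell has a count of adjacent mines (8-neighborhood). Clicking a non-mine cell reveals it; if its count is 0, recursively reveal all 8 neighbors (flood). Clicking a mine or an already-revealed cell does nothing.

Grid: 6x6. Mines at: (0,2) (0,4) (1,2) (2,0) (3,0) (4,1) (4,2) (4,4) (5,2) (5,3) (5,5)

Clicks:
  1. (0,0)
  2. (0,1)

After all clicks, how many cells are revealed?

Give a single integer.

Answer: 4

Derivation:
Click 1 (0,0) count=0: revealed 4 new [(0,0) (0,1) (1,0) (1,1)] -> total=4
Click 2 (0,1) count=2: revealed 0 new [(none)] -> total=4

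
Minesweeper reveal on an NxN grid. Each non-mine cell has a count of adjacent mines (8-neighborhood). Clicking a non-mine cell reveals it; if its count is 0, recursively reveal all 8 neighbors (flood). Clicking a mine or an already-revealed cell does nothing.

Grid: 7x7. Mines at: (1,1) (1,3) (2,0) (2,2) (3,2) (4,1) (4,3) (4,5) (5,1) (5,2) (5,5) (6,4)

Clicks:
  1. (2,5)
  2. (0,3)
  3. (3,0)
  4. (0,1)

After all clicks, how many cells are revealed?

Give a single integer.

Click 1 (2,5) count=0: revealed 12 new [(0,4) (0,5) (0,6) (1,4) (1,5) (1,6) (2,4) (2,5) (2,6) (3,4) (3,5) (3,6)] -> total=12
Click 2 (0,3) count=1: revealed 1 new [(0,3)] -> total=13
Click 3 (3,0) count=2: revealed 1 new [(3,0)] -> total=14
Click 4 (0,1) count=1: revealed 1 new [(0,1)] -> total=15

Answer: 15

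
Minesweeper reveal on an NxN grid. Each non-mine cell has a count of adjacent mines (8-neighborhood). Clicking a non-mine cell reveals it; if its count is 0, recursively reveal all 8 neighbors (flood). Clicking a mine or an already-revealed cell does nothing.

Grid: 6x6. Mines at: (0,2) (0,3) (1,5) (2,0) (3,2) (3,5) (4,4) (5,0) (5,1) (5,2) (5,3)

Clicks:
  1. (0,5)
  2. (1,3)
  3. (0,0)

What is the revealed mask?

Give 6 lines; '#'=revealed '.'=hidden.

Answer: ##...#
##.#..
......
......
......
......

Derivation:
Click 1 (0,5) count=1: revealed 1 new [(0,5)] -> total=1
Click 2 (1,3) count=2: revealed 1 new [(1,3)] -> total=2
Click 3 (0,0) count=0: revealed 4 new [(0,0) (0,1) (1,0) (1,1)] -> total=6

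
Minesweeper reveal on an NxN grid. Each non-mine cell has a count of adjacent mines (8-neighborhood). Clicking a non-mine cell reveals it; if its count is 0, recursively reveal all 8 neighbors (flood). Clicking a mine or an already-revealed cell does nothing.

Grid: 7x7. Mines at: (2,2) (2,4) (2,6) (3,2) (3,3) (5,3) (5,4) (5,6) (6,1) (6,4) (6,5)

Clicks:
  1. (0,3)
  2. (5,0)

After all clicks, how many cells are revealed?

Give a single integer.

Click 1 (0,3) count=0: revealed 22 new [(0,0) (0,1) (0,2) (0,3) (0,4) (0,5) (0,6) (1,0) (1,1) (1,2) (1,3) (1,4) (1,5) (1,6) (2,0) (2,1) (3,0) (3,1) (4,0) (4,1) (5,0) (5,1)] -> total=22
Click 2 (5,0) count=1: revealed 0 new [(none)] -> total=22

Answer: 22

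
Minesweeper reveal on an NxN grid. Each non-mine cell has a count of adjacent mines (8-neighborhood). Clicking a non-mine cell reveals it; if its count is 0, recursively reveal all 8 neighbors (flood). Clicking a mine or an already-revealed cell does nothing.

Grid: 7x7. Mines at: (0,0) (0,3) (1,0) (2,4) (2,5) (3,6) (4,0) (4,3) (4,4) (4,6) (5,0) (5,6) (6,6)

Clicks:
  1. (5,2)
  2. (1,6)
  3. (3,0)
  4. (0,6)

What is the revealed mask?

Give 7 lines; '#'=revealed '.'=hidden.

Answer: ....###
....###
.......
#......
.......
..#....
.......

Derivation:
Click 1 (5,2) count=1: revealed 1 new [(5,2)] -> total=1
Click 2 (1,6) count=1: revealed 1 new [(1,6)] -> total=2
Click 3 (3,0) count=1: revealed 1 new [(3,0)] -> total=3
Click 4 (0,6) count=0: revealed 5 new [(0,4) (0,5) (0,6) (1,4) (1,5)] -> total=8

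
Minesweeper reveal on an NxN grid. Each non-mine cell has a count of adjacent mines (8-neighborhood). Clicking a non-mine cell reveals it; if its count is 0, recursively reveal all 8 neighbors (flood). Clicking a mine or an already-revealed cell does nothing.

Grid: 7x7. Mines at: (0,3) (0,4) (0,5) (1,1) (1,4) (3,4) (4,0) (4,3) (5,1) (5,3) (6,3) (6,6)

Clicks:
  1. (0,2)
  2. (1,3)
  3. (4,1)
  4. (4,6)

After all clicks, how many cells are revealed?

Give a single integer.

Click 1 (0,2) count=2: revealed 1 new [(0,2)] -> total=1
Click 2 (1,3) count=3: revealed 1 new [(1,3)] -> total=2
Click 3 (4,1) count=2: revealed 1 new [(4,1)] -> total=3
Click 4 (4,6) count=0: revealed 10 new [(1,5) (1,6) (2,5) (2,6) (3,5) (3,6) (4,5) (4,6) (5,5) (5,6)] -> total=13

Answer: 13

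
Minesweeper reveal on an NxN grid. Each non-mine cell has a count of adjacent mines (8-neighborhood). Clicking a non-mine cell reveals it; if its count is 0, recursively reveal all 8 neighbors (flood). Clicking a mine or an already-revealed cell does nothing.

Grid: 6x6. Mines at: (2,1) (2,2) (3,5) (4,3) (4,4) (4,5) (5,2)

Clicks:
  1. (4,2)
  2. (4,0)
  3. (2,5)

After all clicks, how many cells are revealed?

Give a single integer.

Answer: 8

Derivation:
Click 1 (4,2) count=2: revealed 1 new [(4,2)] -> total=1
Click 2 (4,0) count=0: revealed 6 new [(3,0) (3,1) (4,0) (4,1) (5,0) (5,1)] -> total=7
Click 3 (2,5) count=1: revealed 1 new [(2,5)] -> total=8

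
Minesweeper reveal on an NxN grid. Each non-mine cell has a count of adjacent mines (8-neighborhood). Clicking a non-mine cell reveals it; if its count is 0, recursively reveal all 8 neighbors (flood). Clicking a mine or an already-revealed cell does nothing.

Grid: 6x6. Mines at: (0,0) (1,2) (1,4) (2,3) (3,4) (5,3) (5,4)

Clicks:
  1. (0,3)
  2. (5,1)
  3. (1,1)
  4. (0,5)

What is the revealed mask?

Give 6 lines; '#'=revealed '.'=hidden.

Answer: ...#.#
##....
###...
###...
###...
###...

Derivation:
Click 1 (0,3) count=2: revealed 1 new [(0,3)] -> total=1
Click 2 (5,1) count=0: revealed 14 new [(1,0) (1,1) (2,0) (2,1) (2,2) (3,0) (3,1) (3,2) (4,0) (4,1) (4,2) (5,0) (5,1) (5,2)] -> total=15
Click 3 (1,1) count=2: revealed 0 new [(none)] -> total=15
Click 4 (0,5) count=1: revealed 1 new [(0,5)] -> total=16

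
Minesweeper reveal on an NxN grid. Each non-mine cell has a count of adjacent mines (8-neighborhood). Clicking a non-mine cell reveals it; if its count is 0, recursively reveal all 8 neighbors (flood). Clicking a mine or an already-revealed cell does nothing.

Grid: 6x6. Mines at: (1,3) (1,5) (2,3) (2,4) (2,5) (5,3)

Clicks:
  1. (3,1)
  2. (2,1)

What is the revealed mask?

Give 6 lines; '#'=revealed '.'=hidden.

Click 1 (3,1) count=0: revealed 18 new [(0,0) (0,1) (0,2) (1,0) (1,1) (1,2) (2,0) (2,1) (2,2) (3,0) (3,1) (3,2) (4,0) (4,1) (4,2) (5,0) (5,1) (5,2)] -> total=18
Click 2 (2,1) count=0: revealed 0 new [(none)] -> total=18

Answer: ###...
###...
###...
###...
###...
###...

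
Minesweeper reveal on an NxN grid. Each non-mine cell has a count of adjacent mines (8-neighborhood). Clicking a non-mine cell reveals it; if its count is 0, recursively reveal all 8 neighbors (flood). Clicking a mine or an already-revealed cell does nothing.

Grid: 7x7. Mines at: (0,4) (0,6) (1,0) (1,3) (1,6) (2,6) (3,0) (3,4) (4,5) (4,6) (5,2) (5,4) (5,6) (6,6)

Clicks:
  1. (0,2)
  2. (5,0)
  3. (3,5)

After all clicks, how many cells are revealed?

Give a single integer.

Answer: 8

Derivation:
Click 1 (0,2) count=1: revealed 1 new [(0,2)] -> total=1
Click 2 (5,0) count=0: revealed 6 new [(4,0) (4,1) (5,0) (5,1) (6,0) (6,1)] -> total=7
Click 3 (3,5) count=4: revealed 1 new [(3,5)] -> total=8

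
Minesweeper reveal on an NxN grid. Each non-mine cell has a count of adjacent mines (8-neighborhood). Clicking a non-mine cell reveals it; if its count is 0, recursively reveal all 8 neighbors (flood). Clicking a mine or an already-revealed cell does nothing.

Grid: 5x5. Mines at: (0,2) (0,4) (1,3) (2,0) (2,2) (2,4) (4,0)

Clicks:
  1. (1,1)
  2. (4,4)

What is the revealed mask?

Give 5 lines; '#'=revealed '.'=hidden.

Answer: .....
.#...
.....
.####
.####

Derivation:
Click 1 (1,1) count=3: revealed 1 new [(1,1)] -> total=1
Click 2 (4,4) count=0: revealed 8 new [(3,1) (3,2) (3,3) (3,4) (4,1) (4,2) (4,3) (4,4)] -> total=9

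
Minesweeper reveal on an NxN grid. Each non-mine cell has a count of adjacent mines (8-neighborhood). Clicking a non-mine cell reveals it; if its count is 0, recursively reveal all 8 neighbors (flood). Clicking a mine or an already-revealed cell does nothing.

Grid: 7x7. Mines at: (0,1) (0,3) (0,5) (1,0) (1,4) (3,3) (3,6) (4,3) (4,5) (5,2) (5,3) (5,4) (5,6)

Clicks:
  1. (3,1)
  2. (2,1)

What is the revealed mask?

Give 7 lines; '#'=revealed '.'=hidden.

Click 1 (3,1) count=0: revealed 13 new [(2,0) (2,1) (2,2) (3,0) (3,1) (3,2) (4,0) (4,1) (4,2) (5,0) (5,1) (6,0) (6,1)] -> total=13
Click 2 (2,1) count=1: revealed 0 new [(none)] -> total=13

Answer: .......
.......
###....
###....
###....
##.....
##.....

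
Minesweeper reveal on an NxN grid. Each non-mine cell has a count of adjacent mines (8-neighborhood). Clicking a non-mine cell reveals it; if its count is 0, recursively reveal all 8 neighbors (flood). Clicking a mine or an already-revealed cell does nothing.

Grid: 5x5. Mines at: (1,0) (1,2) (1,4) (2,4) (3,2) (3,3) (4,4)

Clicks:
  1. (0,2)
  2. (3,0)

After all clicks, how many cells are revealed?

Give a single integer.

Answer: 7

Derivation:
Click 1 (0,2) count=1: revealed 1 new [(0,2)] -> total=1
Click 2 (3,0) count=0: revealed 6 new [(2,0) (2,1) (3,0) (3,1) (4,0) (4,1)] -> total=7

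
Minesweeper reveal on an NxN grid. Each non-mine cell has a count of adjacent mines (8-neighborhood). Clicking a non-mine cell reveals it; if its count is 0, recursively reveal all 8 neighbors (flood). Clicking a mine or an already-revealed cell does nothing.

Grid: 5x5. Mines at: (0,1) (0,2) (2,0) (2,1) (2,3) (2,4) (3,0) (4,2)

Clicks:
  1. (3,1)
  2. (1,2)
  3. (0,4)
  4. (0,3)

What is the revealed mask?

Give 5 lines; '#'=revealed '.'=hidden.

Answer: ...##
..###
.....
.#...
.....

Derivation:
Click 1 (3,1) count=4: revealed 1 new [(3,1)] -> total=1
Click 2 (1,2) count=4: revealed 1 new [(1,2)] -> total=2
Click 3 (0,4) count=0: revealed 4 new [(0,3) (0,4) (1,3) (1,4)] -> total=6
Click 4 (0,3) count=1: revealed 0 new [(none)] -> total=6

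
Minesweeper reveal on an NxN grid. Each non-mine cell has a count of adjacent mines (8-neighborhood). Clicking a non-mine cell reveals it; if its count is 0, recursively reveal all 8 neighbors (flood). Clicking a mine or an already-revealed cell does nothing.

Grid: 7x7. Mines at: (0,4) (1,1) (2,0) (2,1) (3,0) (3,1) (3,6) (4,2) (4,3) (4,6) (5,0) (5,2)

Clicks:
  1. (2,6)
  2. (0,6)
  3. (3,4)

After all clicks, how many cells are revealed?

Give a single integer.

Answer: 7

Derivation:
Click 1 (2,6) count=1: revealed 1 new [(2,6)] -> total=1
Click 2 (0,6) count=0: revealed 5 new [(0,5) (0,6) (1,5) (1,6) (2,5)] -> total=6
Click 3 (3,4) count=1: revealed 1 new [(3,4)] -> total=7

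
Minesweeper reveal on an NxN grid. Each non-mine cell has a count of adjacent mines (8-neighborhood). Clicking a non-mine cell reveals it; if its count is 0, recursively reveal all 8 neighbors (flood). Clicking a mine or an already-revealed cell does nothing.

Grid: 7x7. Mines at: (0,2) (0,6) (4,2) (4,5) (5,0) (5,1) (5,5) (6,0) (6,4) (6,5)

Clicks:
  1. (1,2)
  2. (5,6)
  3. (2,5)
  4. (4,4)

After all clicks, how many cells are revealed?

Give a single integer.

Click 1 (1,2) count=1: revealed 1 new [(1,2)] -> total=1
Click 2 (5,6) count=3: revealed 1 new [(5,6)] -> total=2
Click 3 (2,5) count=0: revealed 27 new [(0,0) (0,1) (0,3) (0,4) (0,5) (1,0) (1,1) (1,3) (1,4) (1,5) (1,6) (2,0) (2,1) (2,2) (2,3) (2,4) (2,5) (2,6) (3,0) (3,1) (3,2) (3,3) (3,4) (3,5) (3,6) (4,0) (4,1)] -> total=29
Click 4 (4,4) count=2: revealed 1 new [(4,4)] -> total=30

Answer: 30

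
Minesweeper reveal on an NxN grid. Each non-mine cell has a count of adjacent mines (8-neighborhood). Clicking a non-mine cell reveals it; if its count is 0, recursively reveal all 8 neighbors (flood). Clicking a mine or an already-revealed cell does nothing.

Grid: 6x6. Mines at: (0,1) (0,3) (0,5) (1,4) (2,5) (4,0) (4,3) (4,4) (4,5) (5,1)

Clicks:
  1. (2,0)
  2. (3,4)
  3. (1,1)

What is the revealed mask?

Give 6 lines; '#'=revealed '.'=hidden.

Answer: ......
####..
####..
#####.
......
......

Derivation:
Click 1 (2,0) count=0: revealed 12 new [(1,0) (1,1) (1,2) (1,3) (2,0) (2,1) (2,2) (2,3) (3,0) (3,1) (3,2) (3,3)] -> total=12
Click 2 (3,4) count=4: revealed 1 new [(3,4)] -> total=13
Click 3 (1,1) count=1: revealed 0 new [(none)] -> total=13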